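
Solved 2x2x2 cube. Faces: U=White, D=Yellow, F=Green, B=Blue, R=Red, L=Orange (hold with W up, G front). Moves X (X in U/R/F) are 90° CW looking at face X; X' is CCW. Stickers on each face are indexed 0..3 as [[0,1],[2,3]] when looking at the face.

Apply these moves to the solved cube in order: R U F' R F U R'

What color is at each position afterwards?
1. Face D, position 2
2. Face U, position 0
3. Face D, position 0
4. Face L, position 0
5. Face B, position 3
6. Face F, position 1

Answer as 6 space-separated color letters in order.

After move 1 (R): R=RRRR U=WGWG F=GYGY D=YBYB B=WBWB
After move 2 (U): U=WWGG F=RRGY R=WBRR B=OOWB L=GYOO
After move 3 (F'): F=RYRG U=WWWR R=BBYR D=YOYB L=GGOG
After move 4 (R): R=YBRB U=WYWG F=RORB D=YWYO B=ROWB
After move 5 (F): F=RRBO U=WYGG R=WBGB D=RYYO L=GYOW
After move 6 (U): U=GWGY F=WBBO R=ROGB B=GYWB L=RROW
After move 7 (R'): R=OBRG U=GWGG F=WWBY D=RBYO B=OYYB
Query 1: D[2] = Y
Query 2: U[0] = G
Query 3: D[0] = R
Query 4: L[0] = R
Query 5: B[3] = B
Query 6: F[1] = W

Answer: Y G R R B W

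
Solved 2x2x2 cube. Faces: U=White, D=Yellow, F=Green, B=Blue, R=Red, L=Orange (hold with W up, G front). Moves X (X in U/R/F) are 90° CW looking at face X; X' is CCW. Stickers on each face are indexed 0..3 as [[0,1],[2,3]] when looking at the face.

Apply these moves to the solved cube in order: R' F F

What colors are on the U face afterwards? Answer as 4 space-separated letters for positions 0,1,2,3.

Answer: W B G Y

Derivation:
After move 1 (R'): R=RRRR U=WBWB F=GWGW D=YGYG B=YBYB
After move 2 (F): F=GGWW U=WBOO R=WRBR D=RRYG L=OYOG
After move 3 (F): F=WGWG U=WBGY R=OROR D=BWYG L=OROR
Query: U face = WBGY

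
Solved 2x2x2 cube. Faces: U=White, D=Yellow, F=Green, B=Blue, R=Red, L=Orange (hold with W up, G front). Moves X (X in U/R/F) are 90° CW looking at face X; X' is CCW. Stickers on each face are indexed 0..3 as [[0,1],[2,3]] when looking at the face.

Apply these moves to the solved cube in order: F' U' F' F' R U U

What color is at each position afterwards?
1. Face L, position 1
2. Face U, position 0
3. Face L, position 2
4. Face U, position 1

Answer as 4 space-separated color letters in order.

After move 1 (F'): F=GGGG U=WWRR R=YRYR D=OOYY L=OWOW
After move 2 (U'): U=WRWR F=OWGG R=GGYR B=YRBB L=BBOW
After move 3 (F'): F=WGOG U=WRGY R=OGOR D=BWYY L=BROW
After move 4 (F'): F=GGWO U=WROO R=WGBR D=RWYY L=BYOG
After move 5 (R): R=BWRG U=WGOO F=GWWY D=RBYY B=ORRB
After move 6 (U): U=OWOG F=BWWY R=ORRG B=BYRB L=GWOG
After move 7 (U): U=OOGW F=ORWY R=BYRG B=GWRB L=BWOG
Query 1: L[1] = W
Query 2: U[0] = O
Query 3: L[2] = O
Query 4: U[1] = O

Answer: W O O O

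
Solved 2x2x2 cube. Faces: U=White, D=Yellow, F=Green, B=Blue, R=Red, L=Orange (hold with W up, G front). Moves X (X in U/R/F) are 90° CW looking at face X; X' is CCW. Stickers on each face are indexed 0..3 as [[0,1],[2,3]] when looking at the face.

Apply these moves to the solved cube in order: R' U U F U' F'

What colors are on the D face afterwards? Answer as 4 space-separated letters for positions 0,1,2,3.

Answer: W G Y G

Derivation:
After move 1 (R'): R=RRRR U=WBWB F=GWGW D=YGYG B=YBYB
After move 2 (U): U=WWBB F=RRGW R=YBRR B=OOYB L=GWOO
After move 3 (U): U=BWBW F=YBGW R=OORR B=GWYB L=RROO
After move 4 (F): F=GYWB U=BWOR R=BOWR D=ROYG L=RYOG
After move 5 (U'): U=WRBO F=RYWB R=GYWR B=BOYB L=GWOG
After move 6 (F'): F=YBRW U=WRGW R=OYRR D=WGYG L=GOOB
Query: D face = WGYG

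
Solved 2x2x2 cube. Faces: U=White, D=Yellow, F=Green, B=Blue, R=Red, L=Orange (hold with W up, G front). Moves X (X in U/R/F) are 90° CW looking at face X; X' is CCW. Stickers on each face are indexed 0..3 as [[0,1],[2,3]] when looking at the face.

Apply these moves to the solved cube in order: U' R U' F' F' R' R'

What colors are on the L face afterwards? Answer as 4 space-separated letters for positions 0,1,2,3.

Answer: W R O O

Derivation:
After move 1 (U'): U=WWWW F=OOGG R=GGRR B=RRBB L=BBOO
After move 2 (R): R=RGRG U=WOWG F=OYGY D=YBYR B=WRWB
After move 3 (U'): U=OGWW F=BBGY R=OYRG B=RGWB L=WROO
After move 4 (F'): F=BYBG U=OGOR R=BYYG D=ROYR L=WWOW
After move 5 (F'): F=YGBB U=OGBY R=OYRG D=WWYR L=WROO
After move 6 (R'): R=YGOR U=OWBR F=YGBY D=WGYB B=RGWB
After move 7 (R'): R=GRYO U=OWBR F=YWBR D=WGYY B=BGGB
Query: L face = WROO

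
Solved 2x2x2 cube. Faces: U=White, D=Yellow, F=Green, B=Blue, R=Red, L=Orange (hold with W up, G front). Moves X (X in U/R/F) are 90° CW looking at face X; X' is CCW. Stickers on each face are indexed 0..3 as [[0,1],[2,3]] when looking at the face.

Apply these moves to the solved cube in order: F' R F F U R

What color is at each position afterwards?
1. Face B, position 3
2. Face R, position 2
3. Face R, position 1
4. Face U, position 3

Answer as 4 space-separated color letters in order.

Answer: B R R G

Derivation:
After move 1 (F'): F=GGGG U=WWRR R=YRYR D=OOYY L=OWOW
After move 2 (R): R=YYRR U=WGRG F=GOGY D=OBYB B=RBWB
After move 3 (F): F=GGYO U=WGWW R=RYGR D=RYYB L=OOOB
After move 4 (F): F=YGOG U=WGBO R=WYWR D=GRYB L=OROY
After move 5 (U): U=BWOG F=WYOG R=RBWR B=ORWB L=YGOY
After move 6 (R): R=WRRB U=BYOG F=WROB D=GWYO B=GRWB
Query 1: B[3] = B
Query 2: R[2] = R
Query 3: R[1] = R
Query 4: U[3] = G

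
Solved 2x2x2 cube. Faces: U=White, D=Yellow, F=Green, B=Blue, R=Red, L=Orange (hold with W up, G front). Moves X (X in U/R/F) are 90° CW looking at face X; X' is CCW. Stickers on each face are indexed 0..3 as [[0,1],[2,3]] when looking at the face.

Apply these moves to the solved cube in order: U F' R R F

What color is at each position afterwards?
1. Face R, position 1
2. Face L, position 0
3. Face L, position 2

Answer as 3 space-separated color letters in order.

After move 1 (U): U=WWWW F=RRGG R=BBRR B=OOBB L=GGOO
After move 2 (F'): F=RGRG U=WWBR R=YBYR D=GOYY L=GWOW
After move 3 (R): R=YYRB U=WGBG F=RORY D=GBYO B=ROWB
After move 4 (R): R=RYBY U=WOBY F=RBRO D=GWYR B=GOGB
After move 5 (F): F=RROB U=WOWW R=BYYY D=BRYR L=GGOW
Query 1: R[1] = Y
Query 2: L[0] = G
Query 3: L[2] = O

Answer: Y G O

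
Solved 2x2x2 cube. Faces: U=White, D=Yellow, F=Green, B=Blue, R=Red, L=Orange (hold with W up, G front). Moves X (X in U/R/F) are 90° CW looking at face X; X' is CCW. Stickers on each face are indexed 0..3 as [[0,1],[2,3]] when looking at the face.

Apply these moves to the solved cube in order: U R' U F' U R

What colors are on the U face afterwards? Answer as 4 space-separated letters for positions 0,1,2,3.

Answer: Y O B G

Derivation:
After move 1 (U): U=WWWW F=RRGG R=BBRR B=OOBB L=GGOO
After move 2 (R'): R=BRBR U=WBWO F=RWGW D=YRYG B=YOYB
After move 3 (U): U=WWOB F=BRGW R=YOBR B=GGYB L=RWOO
After move 4 (F'): F=RWBG U=WWYB R=ROYR D=WOYG L=RBOO
After move 5 (U): U=YWBW F=ROBG R=GGYR B=RBYB L=RWOO
After move 6 (R): R=YGRG U=YOBG F=ROBG D=WYYR B=WBWB
Query: U face = YOBG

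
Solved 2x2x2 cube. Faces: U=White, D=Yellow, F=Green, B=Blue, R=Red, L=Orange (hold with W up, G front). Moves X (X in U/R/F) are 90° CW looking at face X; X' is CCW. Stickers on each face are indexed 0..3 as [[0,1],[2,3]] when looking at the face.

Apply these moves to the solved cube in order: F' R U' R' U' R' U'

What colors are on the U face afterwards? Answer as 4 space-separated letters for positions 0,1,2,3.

Answer: B O W G

Derivation:
After move 1 (F'): F=GGGG U=WWRR R=YRYR D=OOYY L=OWOW
After move 2 (R): R=YYRR U=WGRG F=GOGY D=OBYB B=RBWB
After move 3 (U'): U=GGWR F=OWGY R=GORR B=YYWB L=RBOW
After move 4 (R'): R=ORGR U=GWWY F=OGGR D=OWYY B=BYBB
After move 5 (U'): U=WYGW F=RBGR R=OGGR B=ORBB L=BYOW
After move 6 (R'): R=GROG U=WBGO F=RYGW D=OBYR B=YRWB
After move 7 (U'): U=BOWG F=BYGW R=RYOG B=GRWB L=YROW
Query: U face = BOWG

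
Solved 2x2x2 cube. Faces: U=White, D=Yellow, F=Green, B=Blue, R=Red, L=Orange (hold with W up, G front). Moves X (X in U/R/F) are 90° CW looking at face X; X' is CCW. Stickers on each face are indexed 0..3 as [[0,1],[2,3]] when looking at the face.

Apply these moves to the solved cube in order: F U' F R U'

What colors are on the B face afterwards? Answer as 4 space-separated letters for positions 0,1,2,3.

After move 1 (F): F=GGGG U=WWOO R=WRWR D=RRYY L=OYOY
After move 2 (U'): U=WOWO F=OYGG R=GGWR B=WRBB L=BBOY
After move 3 (F): F=GOGY U=WOYB R=WGOR D=WGYY L=BROR
After move 4 (R): R=OWRG U=WOYY F=GGGY D=WBYW B=BROB
After move 5 (U'): U=OYWY F=BRGY R=GGRG B=OWOB L=BROR
Query: B face = OWOB

Answer: O W O B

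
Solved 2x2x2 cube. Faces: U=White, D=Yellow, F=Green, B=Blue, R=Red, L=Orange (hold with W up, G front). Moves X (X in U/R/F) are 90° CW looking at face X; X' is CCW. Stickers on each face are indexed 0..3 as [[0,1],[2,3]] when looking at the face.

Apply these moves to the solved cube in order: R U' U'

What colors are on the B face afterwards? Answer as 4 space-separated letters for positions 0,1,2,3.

After move 1 (R): R=RRRR U=WGWG F=GYGY D=YBYB B=WBWB
After move 2 (U'): U=GGWW F=OOGY R=GYRR B=RRWB L=WBOO
After move 3 (U'): U=GWGW F=WBGY R=OORR B=GYWB L=RROO
Query: B face = GYWB

Answer: G Y W B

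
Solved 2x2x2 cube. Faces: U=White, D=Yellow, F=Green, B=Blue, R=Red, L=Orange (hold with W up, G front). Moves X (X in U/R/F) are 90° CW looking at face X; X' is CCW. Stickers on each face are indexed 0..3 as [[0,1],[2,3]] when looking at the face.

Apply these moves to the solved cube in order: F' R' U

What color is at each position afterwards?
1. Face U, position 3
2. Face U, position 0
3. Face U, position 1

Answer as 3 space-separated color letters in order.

Answer: B R W

Derivation:
After move 1 (F'): F=GGGG U=WWRR R=YRYR D=OOYY L=OWOW
After move 2 (R'): R=RRYY U=WBRB F=GWGR D=OGYG B=YBOB
After move 3 (U): U=RWBB F=RRGR R=YBYY B=OWOB L=GWOW
Query 1: U[3] = B
Query 2: U[0] = R
Query 3: U[1] = W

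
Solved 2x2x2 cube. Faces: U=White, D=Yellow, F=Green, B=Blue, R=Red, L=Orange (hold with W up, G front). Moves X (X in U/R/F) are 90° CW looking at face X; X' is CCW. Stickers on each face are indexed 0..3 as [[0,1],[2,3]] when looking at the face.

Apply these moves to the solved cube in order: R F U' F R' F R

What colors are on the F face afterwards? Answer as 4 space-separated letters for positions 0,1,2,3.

Answer: Y G B Y

Derivation:
After move 1 (R): R=RRRR U=WGWG F=GYGY D=YBYB B=WBWB
After move 2 (F): F=GGYY U=WGOO R=WRGR D=RRYB L=OYOB
After move 3 (U'): U=GOWO F=OYYY R=GGGR B=WRWB L=WBOB
After move 4 (F): F=YOYY U=GOBB R=WGOR D=GGYB L=WROR
After move 5 (R'): R=GRWO U=GWBW F=YOYB D=GOYY B=BRGB
After move 6 (F): F=YYBO U=GWRR R=BRWO D=WGYY L=WGOO
After move 7 (R): R=WBOR U=GYRO F=YGBY D=WGYB B=RRWB
Query: F face = YGBY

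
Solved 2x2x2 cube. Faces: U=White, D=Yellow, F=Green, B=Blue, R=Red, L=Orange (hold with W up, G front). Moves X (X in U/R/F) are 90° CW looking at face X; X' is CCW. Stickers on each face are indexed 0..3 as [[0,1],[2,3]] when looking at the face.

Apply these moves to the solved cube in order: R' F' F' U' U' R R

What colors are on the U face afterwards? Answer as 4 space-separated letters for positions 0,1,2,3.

Answer: Y W B G

Derivation:
After move 1 (R'): R=RRRR U=WBWB F=GWGW D=YGYG B=YBYB
After move 2 (F'): F=WWGG U=WBRR R=GRYR D=OOYG L=OBOW
After move 3 (F'): F=WGWG U=WBGY R=OROR D=BWYG L=OROR
After move 4 (U'): U=BYWG F=ORWG R=WGOR B=ORYB L=YBOR
After move 5 (U'): U=YGBW F=YBWG R=OROR B=WGYB L=OROR
After move 6 (R): R=OORR U=YBBG F=YWWG D=BYYW B=WGGB
After move 7 (R): R=RORO U=YWBG F=YYWW D=BGYW B=GGBB
Query: U face = YWBG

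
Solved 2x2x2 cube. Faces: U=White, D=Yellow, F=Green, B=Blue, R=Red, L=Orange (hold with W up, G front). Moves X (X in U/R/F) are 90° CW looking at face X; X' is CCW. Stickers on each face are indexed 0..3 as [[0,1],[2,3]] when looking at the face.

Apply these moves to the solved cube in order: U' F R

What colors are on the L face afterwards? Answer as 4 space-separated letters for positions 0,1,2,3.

Answer: B Y O Y

Derivation:
After move 1 (U'): U=WWWW F=OOGG R=GGRR B=RRBB L=BBOO
After move 2 (F): F=GOGO U=WWOB R=WGWR D=RGYY L=BYOY
After move 3 (R): R=WWRG U=WOOO F=GGGY D=RBYR B=BRWB
Query: L face = BYOY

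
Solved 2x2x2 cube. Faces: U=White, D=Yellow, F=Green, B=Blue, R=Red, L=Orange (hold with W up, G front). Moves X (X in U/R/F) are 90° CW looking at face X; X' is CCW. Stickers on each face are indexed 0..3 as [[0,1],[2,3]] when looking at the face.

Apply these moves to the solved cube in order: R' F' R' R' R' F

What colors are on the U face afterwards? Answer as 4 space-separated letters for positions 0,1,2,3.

After move 1 (R'): R=RRRR U=WBWB F=GWGW D=YGYG B=YBYB
After move 2 (F'): F=WWGG U=WBRR R=GRYR D=OOYG L=OBOW
After move 3 (R'): R=RRGY U=WYRY F=WBGR D=OWYG B=GBOB
After move 4 (R'): R=RYRG U=WORG F=WYGY D=OBYR B=GBWB
After move 5 (R'): R=YGRR U=WWRG F=WOGG D=OYYY B=RBBB
After move 6 (F): F=GWGO U=WWWB R=RGGR D=RYYY L=OOOY
Query: U face = WWWB

Answer: W W W B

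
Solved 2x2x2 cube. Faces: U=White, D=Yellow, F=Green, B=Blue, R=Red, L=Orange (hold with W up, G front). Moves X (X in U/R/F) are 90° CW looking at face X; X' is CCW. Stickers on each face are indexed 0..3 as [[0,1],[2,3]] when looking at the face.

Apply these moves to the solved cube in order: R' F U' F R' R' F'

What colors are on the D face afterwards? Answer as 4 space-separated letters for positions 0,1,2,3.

After move 1 (R'): R=RRRR U=WBWB F=GWGW D=YGYG B=YBYB
After move 2 (F): F=GGWW U=WBOO R=WRBR D=RRYG L=OYOG
After move 3 (U'): U=BOWO F=OYWW R=GGBR B=WRYB L=YBOG
After move 4 (F): F=WOWY U=BOGB R=WGOR D=BGYG L=YROR
After move 5 (R'): R=GRWO U=BYGW F=WOWB D=BOYY B=GRGB
After move 6 (R'): R=ROGW U=BGGG F=WYWW D=BOYB B=YROB
After move 7 (F'): F=YWWW U=BGRG R=OOBW D=RRYB L=YGOG
Query: D face = RRYB

Answer: R R Y B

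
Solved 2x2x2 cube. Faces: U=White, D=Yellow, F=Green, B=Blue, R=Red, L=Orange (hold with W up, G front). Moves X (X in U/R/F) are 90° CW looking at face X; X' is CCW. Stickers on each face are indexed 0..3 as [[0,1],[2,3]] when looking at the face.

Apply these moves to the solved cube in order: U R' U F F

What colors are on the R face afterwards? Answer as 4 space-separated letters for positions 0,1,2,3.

Answer: O O W R

Derivation:
After move 1 (U): U=WWWW F=RRGG R=BBRR B=OOBB L=GGOO
After move 2 (R'): R=BRBR U=WBWO F=RWGW D=YRYG B=YOYB
After move 3 (U): U=WWOB F=BRGW R=YOBR B=GGYB L=RWOO
After move 4 (F): F=GBWR U=WWOW R=OOBR D=BYYG L=RYOR
After move 5 (F): F=WGRB U=WWRY R=OOWR D=BOYG L=RBOY
Query: R face = OOWR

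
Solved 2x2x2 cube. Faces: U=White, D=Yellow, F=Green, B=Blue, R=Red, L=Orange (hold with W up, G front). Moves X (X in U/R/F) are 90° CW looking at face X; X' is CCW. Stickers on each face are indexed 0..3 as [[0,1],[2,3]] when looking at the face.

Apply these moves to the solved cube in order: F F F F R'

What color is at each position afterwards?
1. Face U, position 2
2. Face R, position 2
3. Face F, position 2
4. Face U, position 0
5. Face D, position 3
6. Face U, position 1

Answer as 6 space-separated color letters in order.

After move 1 (F): F=GGGG U=WWOO R=WRWR D=RRYY L=OYOY
After move 2 (F): F=GGGG U=WWYY R=OROR D=WWYY L=OROR
After move 3 (F): F=GGGG U=WWRR R=YRYR D=OOYY L=OWOW
After move 4 (F): F=GGGG U=WWWW R=RRRR D=YYYY L=OOOO
After move 5 (R'): R=RRRR U=WBWB F=GWGW D=YGYG B=YBYB
Query 1: U[2] = W
Query 2: R[2] = R
Query 3: F[2] = G
Query 4: U[0] = W
Query 5: D[3] = G
Query 6: U[1] = B

Answer: W R G W G B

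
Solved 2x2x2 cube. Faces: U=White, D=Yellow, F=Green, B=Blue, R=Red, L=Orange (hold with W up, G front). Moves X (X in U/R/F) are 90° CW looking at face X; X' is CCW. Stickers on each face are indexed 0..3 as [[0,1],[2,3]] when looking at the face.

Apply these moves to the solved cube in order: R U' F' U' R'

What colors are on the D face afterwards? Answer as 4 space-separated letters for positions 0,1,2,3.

Answer: B W Y G

Derivation:
After move 1 (R): R=RRRR U=WGWG F=GYGY D=YBYB B=WBWB
After move 2 (U'): U=GGWW F=OOGY R=GYRR B=RRWB L=WBOO
After move 3 (F'): F=OYOG U=GGGR R=BYYR D=BOYB L=WWOW
After move 4 (U'): U=GRGG F=WWOG R=OYYR B=BYWB L=RROW
After move 5 (R'): R=YROY U=GWGB F=WROG D=BWYG B=BYOB
Query: D face = BWYG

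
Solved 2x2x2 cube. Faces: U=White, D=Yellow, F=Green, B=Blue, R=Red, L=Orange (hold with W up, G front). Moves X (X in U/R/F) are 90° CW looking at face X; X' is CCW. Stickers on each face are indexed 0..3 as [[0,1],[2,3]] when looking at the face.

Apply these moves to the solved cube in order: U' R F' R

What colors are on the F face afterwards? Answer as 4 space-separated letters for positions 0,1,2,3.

After move 1 (U'): U=WWWW F=OOGG R=GGRR B=RRBB L=BBOO
After move 2 (R): R=RGRG U=WOWG F=OYGY D=YBYR B=WRWB
After move 3 (F'): F=YYOG U=WORR R=BGYG D=BOYR L=BGOW
After move 4 (R): R=YBGG U=WYRG F=YOOR D=BWYW B=RROB
Query: F face = YOOR

Answer: Y O O R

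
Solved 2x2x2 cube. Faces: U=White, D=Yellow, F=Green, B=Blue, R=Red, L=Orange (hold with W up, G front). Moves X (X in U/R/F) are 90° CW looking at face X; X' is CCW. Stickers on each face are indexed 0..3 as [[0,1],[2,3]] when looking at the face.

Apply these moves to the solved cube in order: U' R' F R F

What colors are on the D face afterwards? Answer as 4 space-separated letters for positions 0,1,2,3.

After move 1 (U'): U=WWWW F=OOGG R=GGRR B=RRBB L=BBOO
After move 2 (R'): R=GRGR U=WBWR F=OWGW D=YOYG B=YRYB
After move 3 (F): F=GOWW U=WBOB R=WRRR D=GGYG L=BYOO
After move 4 (R): R=RWRR U=WOOW F=GGWG D=GYYY B=BRBB
After move 5 (F): F=WGGG U=WOOY R=OWWR D=RRYY L=BGOY
Query: D face = RRYY

Answer: R R Y Y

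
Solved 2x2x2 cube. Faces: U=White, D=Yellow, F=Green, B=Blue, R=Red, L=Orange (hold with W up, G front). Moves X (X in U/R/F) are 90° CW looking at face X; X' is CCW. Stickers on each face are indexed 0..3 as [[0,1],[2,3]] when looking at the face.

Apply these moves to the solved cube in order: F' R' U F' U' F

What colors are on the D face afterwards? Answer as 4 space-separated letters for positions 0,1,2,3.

Answer: O R Y G

Derivation:
After move 1 (F'): F=GGGG U=WWRR R=YRYR D=OOYY L=OWOW
After move 2 (R'): R=RRYY U=WBRB F=GWGR D=OGYG B=YBOB
After move 3 (U): U=RWBB F=RRGR R=YBYY B=OWOB L=GWOW
After move 4 (F'): F=RRRG U=RWYY R=GBOY D=WWYG L=GBOB
After move 5 (U'): U=WYRY F=GBRG R=RROY B=GBOB L=OWOB
After move 6 (F): F=RGGB U=WYBW R=RRYY D=ORYG L=OWOW
Query: D face = ORYG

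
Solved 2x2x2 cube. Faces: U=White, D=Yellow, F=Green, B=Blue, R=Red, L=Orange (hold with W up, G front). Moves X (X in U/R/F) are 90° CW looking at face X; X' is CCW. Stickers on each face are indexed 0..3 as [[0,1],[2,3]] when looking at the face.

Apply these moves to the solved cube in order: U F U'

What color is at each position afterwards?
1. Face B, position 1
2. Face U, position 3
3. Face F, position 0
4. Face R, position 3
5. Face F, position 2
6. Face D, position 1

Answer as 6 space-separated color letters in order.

Answer: B O G R G B

Derivation:
After move 1 (U): U=WWWW F=RRGG R=BBRR B=OOBB L=GGOO
After move 2 (F): F=GRGR U=WWOG R=WBWR D=RBYY L=GYOY
After move 3 (U'): U=WGWO F=GYGR R=GRWR B=WBBB L=OOOY
Query 1: B[1] = B
Query 2: U[3] = O
Query 3: F[0] = G
Query 4: R[3] = R
Query 5: F[2] = G
Query 6: D[1] = B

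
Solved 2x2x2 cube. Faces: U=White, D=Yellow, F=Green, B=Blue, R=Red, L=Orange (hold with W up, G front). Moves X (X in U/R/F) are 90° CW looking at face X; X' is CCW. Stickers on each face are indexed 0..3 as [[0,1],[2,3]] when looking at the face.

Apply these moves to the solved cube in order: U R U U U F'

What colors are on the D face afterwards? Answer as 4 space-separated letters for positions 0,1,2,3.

After move 1 (U): U=WWWW F=RRGG R=BBRR B=OOBB L=GGOO
After move 2 (R): R=RBRB U=WRWG F=RYGY D=YBYO B=WOWB
After move 3 (U): U=WWGR F=RBGY R=WORB B=GGWB L=RYOO
After move 4 (U): U=GWRW F=WOGY R=GGRB B=RYWB L=RBOO
After move 5 (U): U=RGWW F=GGGY R=RYRB B=RBWB L=WOOO
After move 6 (F'): F=GYGG U=RGRR R=BYYB D=OOYO L=WWOW
Query: D face = OOYO

Answer: O O Y O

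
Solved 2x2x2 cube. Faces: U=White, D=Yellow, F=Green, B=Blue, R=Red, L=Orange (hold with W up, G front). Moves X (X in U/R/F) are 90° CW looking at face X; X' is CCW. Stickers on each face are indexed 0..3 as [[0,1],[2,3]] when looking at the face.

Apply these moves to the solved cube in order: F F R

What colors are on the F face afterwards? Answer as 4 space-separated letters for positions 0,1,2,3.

Answer: G W G Y

Derivation:
After move 1 (F): F=GGGG U=WWOO R=WRWR D=RRYY L=OYOY
After move 2 (F): F=GGGG U=WWYY R=OROR D=WWYY L=OROR
After move 3 (R): R=OORR U=WGYG F=GWGY D=WBYB B=YBWB
Query: F face = GWGY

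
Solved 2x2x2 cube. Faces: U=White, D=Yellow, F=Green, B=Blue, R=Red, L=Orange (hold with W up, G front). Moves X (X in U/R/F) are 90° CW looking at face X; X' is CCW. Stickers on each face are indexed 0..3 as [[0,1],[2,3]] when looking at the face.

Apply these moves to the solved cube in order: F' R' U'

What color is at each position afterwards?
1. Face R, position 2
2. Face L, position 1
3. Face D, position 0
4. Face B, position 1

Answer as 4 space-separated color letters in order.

After move 1 (F'): F=GGGG U=WWRR R=YRYR D=OOYY L=OWOW
After move 2 (R'): R=RRYY U=WBRB F=GWGR D=OGYG B=YBOB
After move 3 (U'): U=BBWR F=OWGR R=GWYY B=RROB L=YBOW
Query 1: R[2] = Y
Query 2: L[1] = B
Query 3: D[0] = O
Query 4: B[1] = R

Answer: Y B O R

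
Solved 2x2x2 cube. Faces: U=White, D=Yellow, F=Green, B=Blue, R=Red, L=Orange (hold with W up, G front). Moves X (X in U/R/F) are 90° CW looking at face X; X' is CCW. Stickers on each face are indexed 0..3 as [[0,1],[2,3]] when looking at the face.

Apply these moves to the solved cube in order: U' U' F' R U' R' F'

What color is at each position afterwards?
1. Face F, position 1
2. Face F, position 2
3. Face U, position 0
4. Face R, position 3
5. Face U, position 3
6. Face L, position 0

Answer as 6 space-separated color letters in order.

Answer: O R G R B R

Derivation:
After move 1 (U'): U=WWWW F=OOGG R=GGRR B=RRBB L=BBOO
After move 2 (U'): U=WWWW F=BBGG R=OORR B=GGBB L=RROO
After move 3 (F'): F=BGBG U=WWOR R=YOYR D=ROYY L=RWOW
After move 4 (R): R=YYRO U=WGOG F=BOBY D=RBYG B=RGWB
After move 5 (U'): U=GGWO F=RWBY R=BORO B=YYWB L=RGOW
After move 6 (R'): R=OOBR U=GWWY F=RGBO D=RWYY B=GYBB
After move 7 (F'): F=GORB U=GWOB R=WORR D=GWYY L=RYOW
Query 1: F[1] = O
Query 2: F[2] = R
Query 3: U[0] = G
Query 4: R[3] = R
Query 5: U[3] = B
Query 6: L[0] = R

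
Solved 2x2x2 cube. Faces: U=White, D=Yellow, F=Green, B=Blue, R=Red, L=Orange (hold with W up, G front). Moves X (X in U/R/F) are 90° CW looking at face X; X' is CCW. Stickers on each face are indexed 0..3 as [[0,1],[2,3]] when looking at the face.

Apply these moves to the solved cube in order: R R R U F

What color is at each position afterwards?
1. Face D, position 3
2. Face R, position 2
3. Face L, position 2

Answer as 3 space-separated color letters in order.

Answer: G B O

Derivation:
After move 1 (R): R=RRRR U=WGWG F=GYGY D=YBYB B=WBWB
After move 2 (R): R=RRRR U=WYWY F=GBGB D=YWYW B=GBGB
After move 3 (R): R=RRRR U=WBWB F=GWGW D=YGYG B=YBYB
After move 4 (U): U=WWBB F=RRGW R=YBRR B=OOYB L=GWOO
After move 5 (F): F=GRWR U=WWOW R=BBBR D=RYYG L=GYOG
Query 1: D[3] = G
Query 2: R[2] = B
Query 3: L[2] = O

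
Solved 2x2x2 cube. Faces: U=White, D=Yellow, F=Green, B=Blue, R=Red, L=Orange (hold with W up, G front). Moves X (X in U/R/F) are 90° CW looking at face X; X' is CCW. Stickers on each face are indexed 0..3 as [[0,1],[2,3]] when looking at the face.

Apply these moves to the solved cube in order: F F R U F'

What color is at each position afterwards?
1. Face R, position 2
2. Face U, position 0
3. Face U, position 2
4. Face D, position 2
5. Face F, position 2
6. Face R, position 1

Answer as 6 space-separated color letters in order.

Answer: W Y Y Y O B

Derivation:
After move 1 (F): F=GGGG U=WWOO R=WRWR D=RRYY L=OYOY
After move 2 (F): F=GGGG U=WWYY R=OROR D=WWYY L=OROR
After move 3 (R): R=OORR U=WGYG F=GWGY D=WBYB B=YBWB
After move 4 (U): U=YWGG F=OOGY R=YBRR B=ORWB L=GWOR
After move 5 (F'): F=OYOG U=YWYR R=BBWR D=WRYB L=GGOG
Query 1: R[2] = W
Query 2: U[0] = Y
Query 3: U[2] = Y
Query 4: D[2] = Y
Query 5: F[2] = O
Query 6: R[1] = B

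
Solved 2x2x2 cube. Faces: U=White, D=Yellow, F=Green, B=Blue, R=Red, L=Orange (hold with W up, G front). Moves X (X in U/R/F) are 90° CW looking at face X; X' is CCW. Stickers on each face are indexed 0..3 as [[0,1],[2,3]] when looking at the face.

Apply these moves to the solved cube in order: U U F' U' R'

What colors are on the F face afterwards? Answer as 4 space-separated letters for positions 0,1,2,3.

Answer: R R B O

Derivation:
After move 1 (U): U=WWWW F=RRGG R=BBRR B=OOBB L=GGOO
After move 2 (U): U=WWWW F=BBGG R=OORR B=GGBB L=RROO
After move 3 (F'): F=BGBG U=WWOR R=YOYR D=ROYY L=RWOW
After move 4 (U'): U=WRWO F=RWBG R=BGYR B=YOBB L=GGOW
After move 5 (R'): R=GRBY U=WBWY F=RRBO D=RWYG B=YOOB
Query: F face = RRBO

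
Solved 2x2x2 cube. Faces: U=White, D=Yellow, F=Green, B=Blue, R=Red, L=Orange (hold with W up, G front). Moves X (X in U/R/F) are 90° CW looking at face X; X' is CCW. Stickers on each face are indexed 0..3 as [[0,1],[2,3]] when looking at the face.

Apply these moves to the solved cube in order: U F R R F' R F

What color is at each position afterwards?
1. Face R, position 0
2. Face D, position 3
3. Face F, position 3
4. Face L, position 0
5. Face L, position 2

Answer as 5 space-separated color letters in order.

Answer: R R Y G O

Derivation:
After move 1 (U): U=WWWW F=RRGG R=BBRR B=OOBB L=GGOO
After move 2 (F): F=GRGR U=WWOG R=WBWR D=RBYY L=GYOY
After move 3 (R): R=WWRB U=WROR F=GBGY D=RBYO B=GOWB
After move 4 (R): R=RWBW U=WBOY F=GBGO D=RWYG B=RORB
After move 5 (F'): F=BOGG U=WBRB R=WWRW D=YYYG L=GYOO
After move 6 (R): R=RWWW U=WORG F=BYGG D=YRYR B=BOBB
After move 7 (F): F=GBGY U=WOOY R=RWGW D=WRYR L=GYOR
Query 1: R[0] = R
Query 2: D[3] = R
Query 3: F[3] = Y
Query 4: L[0] = G
Query 5: L[2] = O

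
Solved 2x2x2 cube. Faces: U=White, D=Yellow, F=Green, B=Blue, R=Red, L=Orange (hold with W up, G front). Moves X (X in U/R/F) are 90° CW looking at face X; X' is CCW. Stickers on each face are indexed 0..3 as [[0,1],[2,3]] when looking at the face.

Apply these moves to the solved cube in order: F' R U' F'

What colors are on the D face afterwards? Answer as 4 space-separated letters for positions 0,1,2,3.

After move 1 (F'): F=GGGG U=WWRR R=YRYR D=OOYY L=OWOW
After move 2 (R): R=YYRR U=WGRG F=GOGY D=OBYB B=RBWB
After move 3 (U'): U=GGWR F=OWGY R=GORR B=YYWB L=RBOW
After move 4 (F'): F=WYOG U=GGGR R=BOOR D=BWYB L=RROW
Query: D face = BWYB

Answer: B W Y B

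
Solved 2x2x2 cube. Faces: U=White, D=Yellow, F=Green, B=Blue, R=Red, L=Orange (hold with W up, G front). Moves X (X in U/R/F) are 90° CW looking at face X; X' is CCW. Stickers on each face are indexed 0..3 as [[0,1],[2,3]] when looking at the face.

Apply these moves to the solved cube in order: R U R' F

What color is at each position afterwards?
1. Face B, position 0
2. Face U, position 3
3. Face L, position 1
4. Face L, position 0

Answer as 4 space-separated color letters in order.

Answer: B Y Y G

Derivation:
After move 1 (R): R=RRRR U=WGWG F=GYGY D=YBYB B=WBWB
After move 2 (U): U=WWGG F=RRGY R=WBRR B=OOWB L=GYOO
After move 3 (R'): R=BRWR U=WWGO F=RWGG D=YRYY B=BOBB
After move 4 (F): F=GRGW U=WWOY R=GROR D=WBYY L=GYOR
Query 1: B[0] = B
Query 2: U[3] = Y
Query 3: L[1] = Y
Query 4: L[0] = G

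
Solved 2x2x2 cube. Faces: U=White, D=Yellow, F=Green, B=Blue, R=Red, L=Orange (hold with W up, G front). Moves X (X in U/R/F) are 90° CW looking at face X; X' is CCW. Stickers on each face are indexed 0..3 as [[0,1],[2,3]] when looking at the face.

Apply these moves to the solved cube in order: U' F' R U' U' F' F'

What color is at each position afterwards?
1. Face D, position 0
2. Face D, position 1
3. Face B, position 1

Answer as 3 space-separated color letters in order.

After move 1 (U'): U=WWWW F=OOGG R=GGRR B=RRBB L=BBOO
After move 2 (F'): F=OGOG U=WWGR R=YGYR D=BOYY L=BWOW
After move 3 (R): R=YYRG U=WGGG F=OOOY D=BBYR B=RRWB
After move 4 (U'): U=GGWG F=BWOY R=OORG B=YYWB L=RROW
After move 5 (U'): U=GGGW F=RROY R=BWRG B=OOWB L=YYOW
After move 6 (F'): F=RYRO U=GGBR R=BWBG D=YWYR L=YWOG
After move 7 (F'): F=YORR U=GGBB R=WWYG D=WGYR L=YROB
Query 1: D[0] = W
Query 2: D[1] = G
Query 3: B[1] = O

Answer: W G O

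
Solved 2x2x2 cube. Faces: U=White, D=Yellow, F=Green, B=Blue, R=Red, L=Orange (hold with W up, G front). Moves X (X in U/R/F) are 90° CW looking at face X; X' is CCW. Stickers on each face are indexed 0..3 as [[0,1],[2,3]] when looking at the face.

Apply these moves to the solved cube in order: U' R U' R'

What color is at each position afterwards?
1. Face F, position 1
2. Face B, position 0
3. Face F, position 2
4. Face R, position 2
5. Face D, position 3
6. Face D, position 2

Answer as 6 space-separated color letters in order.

Answer: G R G O Y Y

Derivation:
After move 1 (U'): U=WWWW F=OOGG R=GGRR B=RRBB L=BBOO
After move 2 (R): R=RGRG U=WOWG F=OYGY D=YBYR B=WRWB
After move 3 (U'): U=OGWW F=BBGY R=OYRG B=RGWB L=WROO
After move 4 (R'): R=YGOR U=OWWR F=BGGW D=YBYY B=RGBB
Query 1: F[1] = G
Query 2: B[0] = R
Query 3: F[2] = G
Query 4: R[2] = O
Query 5: D[3] = Y
Query 6: D[2] = Y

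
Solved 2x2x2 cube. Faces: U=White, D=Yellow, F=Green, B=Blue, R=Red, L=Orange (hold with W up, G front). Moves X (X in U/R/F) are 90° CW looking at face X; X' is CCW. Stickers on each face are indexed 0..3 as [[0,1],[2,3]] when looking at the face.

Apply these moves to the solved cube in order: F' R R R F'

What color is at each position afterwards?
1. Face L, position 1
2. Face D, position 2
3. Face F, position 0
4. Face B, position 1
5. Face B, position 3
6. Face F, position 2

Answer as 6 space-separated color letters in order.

Answer: B Y W B B G

Derivation:
After move 1 (F'): F=GGGG U=WWRR R=YRYR D=OOYY L=OWOW
After move 2 (R): R=YYRR U=WGRG F=GOGY D=OBYB B=RBWB
After move 3 (R): R=RYRY U=WORY F=GBGB D=OWYR B=GBGB
After move 4 (R): R=RRYY U=WBRB F=GWGR D=OGYG B=YBOB
After move 5 (F'): F=WRGG U=WBRY R=GROY D=WWYG L=OBOR
Query 1: L[1] = B
Query 2: D[2] = Y
Query 3: F[0] = W
Query 4: B[1] = B
Query 5: B[3] = B
Query 6: F[2] = G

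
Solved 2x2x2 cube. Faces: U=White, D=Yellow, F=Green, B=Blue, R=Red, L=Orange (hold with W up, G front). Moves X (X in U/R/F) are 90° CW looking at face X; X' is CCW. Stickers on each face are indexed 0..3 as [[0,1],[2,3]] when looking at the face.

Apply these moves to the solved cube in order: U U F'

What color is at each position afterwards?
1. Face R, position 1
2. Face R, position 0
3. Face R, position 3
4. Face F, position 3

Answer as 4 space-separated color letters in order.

After move 1 (U): U=WWWW F=RRGG R=BBRR B=OOBB L=GGOO
After move 2 (U): U=WWWW F=BBGG R=OORR B=GGBB L=RROO
After move 3 (F'): F=BGBG U=WWOR R=YOYR D=ROYY L=RWOW
Query 1: R[1] = O
Query 2: R[0] = Y
Query 3: R[3] = R
Query 4: F[3] = G

Answer: O Y R G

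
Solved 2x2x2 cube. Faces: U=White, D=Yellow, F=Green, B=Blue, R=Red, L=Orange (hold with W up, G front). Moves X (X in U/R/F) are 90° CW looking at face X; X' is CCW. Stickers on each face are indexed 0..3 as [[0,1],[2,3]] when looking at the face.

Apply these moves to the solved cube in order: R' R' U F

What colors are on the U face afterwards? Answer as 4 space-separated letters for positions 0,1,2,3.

After move 1 (R'): R=RRRR U=WBWB F=GWGW D=YGYG B=YBYB
After move 2 (R'): R=RRRR U=WYWY F=GBGB D=YWYW B=GBGB
After move 3 (U): U=WWYY F=RRGB R=GBRR B=OOGB L=GBOO
After move 4 (F): F=GRBR U=WWOB R=YBYR D=RGYW L=GYOW
Query: U face = WWOB

Answer: W W O B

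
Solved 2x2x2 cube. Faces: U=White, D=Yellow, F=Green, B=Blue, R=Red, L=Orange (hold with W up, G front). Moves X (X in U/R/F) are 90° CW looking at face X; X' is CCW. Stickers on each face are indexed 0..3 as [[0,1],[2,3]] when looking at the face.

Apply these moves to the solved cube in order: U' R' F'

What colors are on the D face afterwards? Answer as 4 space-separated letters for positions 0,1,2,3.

After move 1 (U'): U=WWWW F=OOGG R=GGRR B=RRBB L=BBOO
After move 2 (R'): R=GRGR U=WBWR F=OWGW D=YOYG B=YRYB
After move 3 (F'): F=WWOG U=WBGG R=ORYR D=BOYG L=BROW
Query: D face = BOYG

Answer: B O Y G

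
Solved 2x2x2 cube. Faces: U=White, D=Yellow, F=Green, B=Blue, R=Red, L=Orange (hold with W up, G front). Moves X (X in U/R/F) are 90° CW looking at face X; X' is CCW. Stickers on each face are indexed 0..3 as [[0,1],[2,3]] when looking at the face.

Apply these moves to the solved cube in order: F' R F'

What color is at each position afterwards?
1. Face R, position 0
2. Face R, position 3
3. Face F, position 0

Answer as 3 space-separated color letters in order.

After move 1 (F'): F=GGGG U=WWRR R=YRYR D=OOYY L=OWOW
After move 2 (R): R=YYRR U=WGRG F=GOGY D=OBYB B=RBWB
After move 3 (F'): F=OYGG U=WGYR R=BYOR D=WWYB L=OGOR
Query 1: R[0] = B
Query 2: R[3] = R
Query 3: F[0] = O

Answer: B R O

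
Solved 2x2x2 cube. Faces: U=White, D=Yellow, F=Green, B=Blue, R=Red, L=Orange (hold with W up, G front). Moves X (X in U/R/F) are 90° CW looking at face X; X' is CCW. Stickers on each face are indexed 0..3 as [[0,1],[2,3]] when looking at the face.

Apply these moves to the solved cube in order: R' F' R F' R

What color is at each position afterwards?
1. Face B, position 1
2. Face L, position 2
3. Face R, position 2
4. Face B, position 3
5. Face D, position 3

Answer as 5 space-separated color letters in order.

After move 1 (R'): R=RRRR U=WBWB F=GWGW D=YGYG B=YBYB
After move 2 (F'): F=WWGG U=WBRR R=GRYR D=OOYG L=OBOW
After move 3 (R): R=YGRR U=WWRG F=WOGG D=OYYY B=RBBB
After move 4 (F'): F=OGWG U=WWYR R=YGOR D=BWYY L=OGOR
After move 5 (R): R=OYRG U=WGYG F=OWWY D=BBYR B=RBWB
Query 1: B[1] = B
Query 2: L[2] = O
Query 3: R[2] = R
Query 4: B[3] = B
Query 5: D[3] = R

Answer: B O R B R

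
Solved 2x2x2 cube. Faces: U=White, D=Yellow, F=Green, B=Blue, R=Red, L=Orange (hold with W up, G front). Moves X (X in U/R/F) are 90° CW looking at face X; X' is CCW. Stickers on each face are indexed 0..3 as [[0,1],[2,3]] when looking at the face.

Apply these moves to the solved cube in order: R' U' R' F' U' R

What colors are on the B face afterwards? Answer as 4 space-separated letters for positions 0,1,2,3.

After move 1 (R'): R=RRRR U=WBWB F=GWGW D=YGYG B=YBYB
After move 2 (U'): U=BBWW F=OOGW R=GWRR B=RRYB L=YBOO
After move 3 (R'): R=WRGR U=BYWR F=OBGW D=YOYW B=GRGB
After move 4 (F'): F=BWOG U=BYWG R=ORYR D=BOYW L=YROW
After move 5 (U'): U=YGBW F=YROG R=BWYR B=ORGB L=GROW
After move 6 (R): R=YBRW U=YRBG F=YOOW D=BGYO B=WRGB
Query: B face = WRGB

Answer: W R G B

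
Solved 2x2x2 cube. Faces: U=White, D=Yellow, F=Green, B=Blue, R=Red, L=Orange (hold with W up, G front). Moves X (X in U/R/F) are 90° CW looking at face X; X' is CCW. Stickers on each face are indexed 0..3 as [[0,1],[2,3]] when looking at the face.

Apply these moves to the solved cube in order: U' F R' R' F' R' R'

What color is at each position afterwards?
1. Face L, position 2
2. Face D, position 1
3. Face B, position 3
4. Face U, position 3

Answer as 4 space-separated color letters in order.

Answer: O G B B

Derivation:
After move 1 (U'): U=WWWW F=OOGG R=GGRR B=RRBB L=BBOO
After move 2 (F): F=GOGO U=WWOB R=WGWR D=RGYY L=BYOY
After move 3 (R'): R=GRWW U=WBOR F=GWGB D=ROYO B=YRGB
After move 4 (R'): R=RWGW U=WGOY F=GBGR D=RWYB B=OROB
After move 5 (F'): F=BRGG U=WGRG R=WWRW D=YYYB L=BYOO
After move 6 (R'): R=WWWR U=WORO F=BGGG D=YRYG B=BRYB
After move 7 (R'): R=WRWW U=WYRB F=BOGO D=YGYG B=GRRB
Query 1: L[2] = O
Query 2: D[1] = G
Query 3: B[3] = B
Query 4: U[3] = B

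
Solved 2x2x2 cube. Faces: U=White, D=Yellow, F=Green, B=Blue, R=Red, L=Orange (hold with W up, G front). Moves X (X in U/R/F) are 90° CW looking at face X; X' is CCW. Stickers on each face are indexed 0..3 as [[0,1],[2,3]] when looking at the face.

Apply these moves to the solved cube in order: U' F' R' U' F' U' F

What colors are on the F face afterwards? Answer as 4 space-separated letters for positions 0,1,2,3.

After move 1 (U'): U=WWWW F=OOGG R=GGRR B=RRBB L=BBOO
After move 2 (F'): F=OGOG U=WWGR R=YGYR D=BOYY L=BWOW
After move 3 (R'): R=GRYY U=WBGR F=OWOR D=BGYG B=YROB
After move 4 (U'): U=BRWG F=BWOR R=OWYY B=GROB L=YROW
After move 5 (F'): F=WRBO U=BROY R=GWBY D=RWYG L=YGOW
After move 6 (U'): U=RYBO F=YGBO R=WRBY B=GWOB L=GROW
After move 7 (F): F=BYOG U=RYWR R=BROY D=BWYG L=GROW
Query: F face = BYOG

Answer: B Y O G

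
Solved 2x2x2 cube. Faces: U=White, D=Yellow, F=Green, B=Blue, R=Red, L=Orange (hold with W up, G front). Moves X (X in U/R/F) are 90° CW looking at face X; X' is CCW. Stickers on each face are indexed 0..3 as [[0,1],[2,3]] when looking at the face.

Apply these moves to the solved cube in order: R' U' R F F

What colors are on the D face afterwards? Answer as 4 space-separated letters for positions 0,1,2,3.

After move 1 (R'): R=RRRR U=WBWB F=GWGW D=YGYG B=YBYB
After move 2 (U'): U=BBWW F=OOGW R=GWRR B=RRYB L=YBOO
After move 3 (R): R=RGRW U=BOWW F=OGGG D=YYYR B=WRBB
After move 4 (F): F=GOGG U=BOOB R=WGWW D=RRYR L=YYOY
After move 5 (F): F=GGGO U=BOYY R=OGBW D=WWYR L=YROR
Query: D face = WWYR

Answer: W W Y R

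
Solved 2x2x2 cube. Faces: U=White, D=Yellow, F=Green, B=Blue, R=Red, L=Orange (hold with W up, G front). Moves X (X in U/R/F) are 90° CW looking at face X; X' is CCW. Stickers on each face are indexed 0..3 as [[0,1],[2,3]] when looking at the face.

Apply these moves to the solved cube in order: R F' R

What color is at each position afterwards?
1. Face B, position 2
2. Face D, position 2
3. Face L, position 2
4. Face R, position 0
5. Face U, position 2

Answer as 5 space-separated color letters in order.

Answer: G Y O Y R

Derivation:
After move 1 (R): R=RRRR U=WGWG F=GYGY D=YBYB B=WBWB
After move 2 (F'): F=YYGG U=WGRR R=BRYR D=OOYB L=OGOW
After move 3 (R): R=YBRR U=WYRG F=YOGB D=OWYW B=RBGB
Query 1: B[2] = G
Query 2: D[2] = Y
Query 3: L[2] = O
Query 4: R[0] = Y
Query 5: U[2] = R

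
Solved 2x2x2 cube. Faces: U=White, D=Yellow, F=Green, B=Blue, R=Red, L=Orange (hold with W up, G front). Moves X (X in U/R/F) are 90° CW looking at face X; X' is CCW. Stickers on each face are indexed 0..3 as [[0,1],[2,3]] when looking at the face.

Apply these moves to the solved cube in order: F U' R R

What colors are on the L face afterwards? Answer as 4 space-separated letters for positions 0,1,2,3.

Answer: B B O Y

Derivation:
After move 1 (F): F=GGGG U=WWOO R=WRWR D=RRYY L=OYOY
After move 2 (U'): U=WOWO F=OYGG R=GGWR B=WRBB L=BBOY
After move 3 (R): R=WGRG U=WYWG F=ORGY D=RBYW B=OROB
After move 4 (R): R=RWGG U=WRWY F=OBGW D=ROYO B=GRYB
Query: L face = BBOY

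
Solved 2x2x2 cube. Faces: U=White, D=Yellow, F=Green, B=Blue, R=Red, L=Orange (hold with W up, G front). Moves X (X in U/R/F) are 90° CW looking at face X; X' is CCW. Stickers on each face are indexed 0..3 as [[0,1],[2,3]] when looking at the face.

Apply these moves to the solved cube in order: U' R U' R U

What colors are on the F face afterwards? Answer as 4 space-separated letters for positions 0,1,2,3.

After move 1 (U'): U=WWWW F=OOGG R=GGRR B=RRBB L=BBOO
After move 2 (R): R=RGRG U=WOWG F=OYGY D=YBYR B=WRWB
After move 3 (U'): U=OGWW F=BBGY R=OYRG B=RGWB L=WROO
After move 4 (R): R=ROGY U=OBWY F=BBGR D=YWYR B=WGGB
After move 5 (U): U=WOYB F=ROGR R=WGGY B=WRGB L=BBOO
Query: F face = ROGR

Answer: R O G R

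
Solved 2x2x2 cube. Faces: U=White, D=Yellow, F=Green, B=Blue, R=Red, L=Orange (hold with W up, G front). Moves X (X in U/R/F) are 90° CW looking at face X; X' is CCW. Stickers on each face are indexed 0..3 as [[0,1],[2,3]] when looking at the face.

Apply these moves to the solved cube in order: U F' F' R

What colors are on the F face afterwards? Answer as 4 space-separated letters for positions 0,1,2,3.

Answer: G W R Y

Derivation:
After move 1 (U): U=WWWW F=RRGG R=BBRR B=OOBB L=GGOO
After move 2 (F'): F=RGRG U=WWBR R=YBYR D=GOYY L=GWOW
After move 3 (F'): F=GGRR U=WWYY R=OBGR D=WWYY L=GROB
After move 4 (R): R=GORB U=WGYR F=GWRY D=WBYO B=YOWB
Query: F face = GWRY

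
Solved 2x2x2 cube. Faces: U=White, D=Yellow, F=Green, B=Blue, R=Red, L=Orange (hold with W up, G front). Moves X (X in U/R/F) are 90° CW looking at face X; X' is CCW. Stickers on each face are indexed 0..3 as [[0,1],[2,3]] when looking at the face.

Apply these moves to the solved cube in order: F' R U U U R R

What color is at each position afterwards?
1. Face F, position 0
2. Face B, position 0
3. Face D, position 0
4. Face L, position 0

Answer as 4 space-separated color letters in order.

After move 1 (F'): F=GGGG U=WWRR R=YRYR D=OOYY L=OWOW
After move 2 (R): R=YYRR U=WGRG F=GOGY D=OBYB B=RBWB
After move 3 (U): U=RWGG F=YYGY R=RBRR B=OWWB L=GOOW
After move 4 (U): U=GRGW F=RBGY R=OWRR B=GOWB L=YYOW
After move 5 (U): U=GGWR F=OWGY R=GORR B=YYWB L=RBOW
After move 6 (R): R=RGRO U=GWWY F=OBGB D=OWYY B=RYGB
After move 7 (R): R=RROG U=GBWB F=OWGY D=OGYR B=YYWB
Query 1: F[0] = O
Query 2: B[0] = Y
Query 3: D[0] = O
Query 4: L[0] = R

Answer: O Y O R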